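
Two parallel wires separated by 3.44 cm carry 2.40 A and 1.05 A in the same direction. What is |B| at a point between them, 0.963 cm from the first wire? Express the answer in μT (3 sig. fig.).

B ≈ 41.4 μT

Each long wire gives B = μ₀I/(2πd). Distances are d₁ = 0.00963 m and d₂ = 0.02477 m.
B₁ = 4.98×10⁻⁵ T, B₂ = 8.48×10⁻⁶ T.
Between parallel currents the two contributions point in opposite directions, so they subtract. B = |B₁ − B₂| = |4.98×10⁻⁵ − 8.48×10⁻⁶| = 4.14×10⁻⁵ T.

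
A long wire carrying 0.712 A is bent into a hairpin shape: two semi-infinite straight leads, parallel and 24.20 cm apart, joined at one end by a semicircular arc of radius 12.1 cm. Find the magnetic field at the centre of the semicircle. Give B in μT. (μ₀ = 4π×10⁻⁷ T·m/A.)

The semicircular arc contributes B_arc = μ₀I·π/(4πR) = μ₀I/(4R) = 1.85×10⁻⁶ T.
Each semi-infinite lead is at perpendicular distance R = 0.121 m from the centre, with the perpendicular foot at its near end, so it contributes μ₀I/(4πR); both point the same way, together 1.18×10⁻⁶ T.
Arc and leads all point the same direction: B = 1.85×10⁻⁶ + 1.18×10⁻⁶ = 3.03×10⁻⁶ T.

B ≈ 3.03 μT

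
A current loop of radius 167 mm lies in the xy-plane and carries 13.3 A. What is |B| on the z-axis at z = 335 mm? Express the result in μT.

B ≈ 4.44 μT

On the axis of a circular loop, B = μ₀IR² / [2(R²+z²)^(3/2)].
R² + z² = (0.167)² + (0.335)² = 0.1401 m², and (R²+z²)^(3/2) = 5.24×10⁻² m³.
B = (4π×10⁻⁷ × 13.3 × 0.02789) / (2 × 5.24×10⁻²) = 4.44×10⁻⁶ T.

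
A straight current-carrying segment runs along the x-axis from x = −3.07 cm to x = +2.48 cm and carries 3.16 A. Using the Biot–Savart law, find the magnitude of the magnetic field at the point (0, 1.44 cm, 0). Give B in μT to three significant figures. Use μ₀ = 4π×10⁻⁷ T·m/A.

For a finite straight segment, B = (μ₀I/4πd)(sinθ₁ + sinθ₂), where θ₁, θ₂ are the angles from the perpendicular to each end.
The perpendicular distance is d = 0.0144 m; the end-offsets along the wire are a = 0.0307 m and b = 0.0248 m.
sinθ₁ = 0.0307/√(0.0307²+0.0144²) = 0.9054; sinθ₂ = 0.0248/√(0.0248²+0.0144²) = 0.8648.
B = (4π×10⁻⁷ × 3.16) / (4π × 0.0144) × (0.9054 + 0.8648) = 3.88×10⁻⁵ T.

B ≈ 38.8 μT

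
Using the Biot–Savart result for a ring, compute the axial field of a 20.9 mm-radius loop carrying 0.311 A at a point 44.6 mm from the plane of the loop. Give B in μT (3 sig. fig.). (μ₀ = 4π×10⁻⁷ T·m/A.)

B ≈ 0.714 μT

On the axis of a circular loop, B = μ₀IR² / [2(R²+z²)^(3/2)].
R² + z² = (0.0209)² + (0.0446)² = 0.002426 m², and (R²+z²)^(3/2) = 1.19×10⁻⁴ m³.
B = (4π×10⁻⁷ × 0.311 × 0.0004368) / (2 × 1.19×10⁻⁴) = 7.14×10⁻⁷ T.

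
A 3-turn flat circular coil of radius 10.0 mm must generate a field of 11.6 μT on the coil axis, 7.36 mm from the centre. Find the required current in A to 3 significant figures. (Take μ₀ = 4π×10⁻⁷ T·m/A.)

I ≈ 0.118 A

For an N-turn coil, B = Nμ₀IR²/[2(R²+z²)^(3/2)] with R = 0.01 m, z = 0.00736 m, so I = 2B(R²+z²)^(3/2)/(Nμ₀R²) = 2 × 1.16×10⁻⁵ × 1.91×10⁻⁶ / (3 × 4π×10⁻⁷ × 0.0001) = 0.118 A.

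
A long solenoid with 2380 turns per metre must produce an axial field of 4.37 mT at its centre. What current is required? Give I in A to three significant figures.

Inside a long solenoid B = μ₀nI with n = 2380 m⁻¹, so I = B/(μ₀n).
I = 4.37×10⁻³ / (4π×10⁻⁷ × 2380) = 1.46 A.

I ≈ 1.46 A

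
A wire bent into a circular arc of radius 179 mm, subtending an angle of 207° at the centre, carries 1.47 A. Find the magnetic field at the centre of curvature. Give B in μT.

The Biot–Savart field of a circular arc at its centre is B = μ₀Iφ/(4πR), with φ = 3.613 rad.
B = (4π×10⁻⁷ × 1.47 × 3.613) / (4π × 0.179) = 2.97×10⁻⁶ T.

B ≈ 2.97 μT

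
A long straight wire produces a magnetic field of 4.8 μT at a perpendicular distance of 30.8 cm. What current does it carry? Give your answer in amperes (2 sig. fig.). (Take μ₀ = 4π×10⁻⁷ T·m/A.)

I ≈ 7.4 A

For a long straight wire B = μ₀I/(2πd), so I = 2πdB/μ₀.
I = 2π × 0.308 × 4.80×10⁻⁶ / (4π×10⁻⁷) = 7.39 A.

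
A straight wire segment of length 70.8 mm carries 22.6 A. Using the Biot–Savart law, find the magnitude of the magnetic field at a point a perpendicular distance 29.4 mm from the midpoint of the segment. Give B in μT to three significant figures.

B ≈ 118 μT

For a finite straight segment, B = (μ₀I/4πd)(sinθ₁ + sinθ₂), where θ₁, θ₂ are the angles from the perpendicular to each end.
The perpendicular from the point meets the wire at its midpoint, so each end is L/2 = 0.0354 m away along the wire.
sinθ₁ = 0.0354/√(0.0354²+0.0294²) = 0.7693; sinθ₂ = 0.0354/√(0.0354²+0.0294²) = 0.7693.
B = (4π×10⁻⁷ × 22.6) / (4π × 0.0294) × (0.7693 + 0.7693) = 1.18×10⁻⁴ T.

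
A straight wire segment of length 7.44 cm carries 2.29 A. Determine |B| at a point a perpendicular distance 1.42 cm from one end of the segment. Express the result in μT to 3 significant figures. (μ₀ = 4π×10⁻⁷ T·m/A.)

B ≈ 15.8 μT

For a finite straight segment, B = (μ₀I/4πd)(sinθ₁ + sinθ₂), where θ₁, θ₂ are the angles from the perpendicular to each end.
The perpendicular foot is at one end, so the two end-offsets along the wire are 0 and L = 0.0744 m.
sinθ₁ = 0/√(0²+0.0142²) = 0.0000; sinθ₂ = 0.0744/√(0.0744²+0.0142²) = 0.9823.
B = (4π×10⁻⁷ × 2.29) / (4π × 0.0142) × (0.0000 + 0.9823) = 1.58×10⁻⁵ T.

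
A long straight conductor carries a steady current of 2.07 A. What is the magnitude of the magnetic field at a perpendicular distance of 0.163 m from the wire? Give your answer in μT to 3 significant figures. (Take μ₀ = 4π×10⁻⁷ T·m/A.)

B ≈ 2.54 μT

For an infinitely long straight wire, B = μ₀I/(2πd).
B = (4π×10⁻⁷ × 2.07) / (2π × 0.163) = 2.54×10⁻⁶ T.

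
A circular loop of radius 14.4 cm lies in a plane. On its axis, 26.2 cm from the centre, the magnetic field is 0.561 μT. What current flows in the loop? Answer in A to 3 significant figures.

On the axis of a loop, B = μ₀IR²/[2(R²+z²)^(3/2)], so I = 2B(R²+z²)^(3/2)/(μ₀R²).
R² + z² = 0.02074 + 0.06864 = 0.08938 m²; raised to 3/2 gives 2.67×10⁻² m³.
I = 2 × 5.61×10⁻⁷ × 2.67×10⁻² / (1.26×10⁻⁶ × 0.02074) = 1.15 A.

I ≈ 1.15 A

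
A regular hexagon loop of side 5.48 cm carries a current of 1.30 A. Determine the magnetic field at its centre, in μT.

Each side is a finite straight segment at perpendicular distance d = a/(2 tan(π/6)) = 0.04746 m from the centre, with end-angles ±π/6.
One side contributes B₁ = (μ₀I/4πd)·2 sin(π/6) = 2.74×10⁻⁶ T.
All 6 sides add in the same direction: B = 6 × 2.74×10⁻⁶ = 1.64×10⁻⁵ T.

B ≈ 16.4 μT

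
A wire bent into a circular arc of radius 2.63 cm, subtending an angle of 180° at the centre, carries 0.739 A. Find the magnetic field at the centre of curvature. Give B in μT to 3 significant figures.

B ≈ 8.83 μT

The Biot–Savart field of a circular arc at its centre is B = μ₀Iφ/(4πR), with φ = 3.142 rad.
B = (4π×10⁻⁷ × 0.739 × 3.142) / (4π × 0.0263) = 8.83×10⁻⁶ T.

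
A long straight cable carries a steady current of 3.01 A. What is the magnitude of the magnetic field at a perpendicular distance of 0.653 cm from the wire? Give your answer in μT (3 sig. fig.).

For an infinitely long straight wire, B = μ₀I/(2πd).
B = (4π×10⁻⁷ × 3.01) / (2π × 0.00653) = 9.22×10⁻⁵ T.

B ≈ 92.2 μT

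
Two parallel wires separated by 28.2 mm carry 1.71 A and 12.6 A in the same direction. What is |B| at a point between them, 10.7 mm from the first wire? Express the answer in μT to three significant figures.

B ≈ 112 μT

Each long wire gives B = μ₀I/(2πd). Distances are d₁ = 0.0107 m and d₂ = 0.0175 m.
B₁ = 3.20×10⁻⁵ T, B₂ = 1.44×10⁻⁴ T.
Between parallel currents the two contributions point in opposite directions, so they subtract. B = |B₁ − B₂| = |3.20×10⁻⁵ − 1.44×10⁻⁴| = 1.12×10⁻⁴ T.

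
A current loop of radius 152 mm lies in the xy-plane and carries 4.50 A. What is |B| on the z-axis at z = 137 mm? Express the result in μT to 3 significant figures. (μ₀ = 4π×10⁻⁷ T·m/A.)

B ≈ 7.62 μT

On the axis of a circular loop, B = μ₀IR² / [2(R²+z²)^(3/2)].
R² + z² = (0.152)² + (0.137)² = 0.04187 m², and (R²+z²)^(3/2) = 8.57×10⁻³ m³.
B = (4π×10⁻⁷ × 4.50 × 0.0231) / (2 × 8.57×10⁻³) = 7.62×10⁻⁶ T.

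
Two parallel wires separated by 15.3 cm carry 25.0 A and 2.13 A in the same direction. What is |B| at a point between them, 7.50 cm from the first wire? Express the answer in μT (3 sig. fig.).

B ≈ 61.2 μT

Each long wire gives B = μ₀I/(2πd). Distances are d₁ = 0.075 m and d₂ = 0.078 m.
B₁ = 6.67×10⁻⁵ T, B₂ = 5.46×10⁻⁶ T.
Between parallel currents the two contributions point in opposite directions, so they subtract. B = |B₁ − B₂| = |6.67×10⁻⁵ − 5.46×10⁻⁶| = 6.12×10⁻⁵ T.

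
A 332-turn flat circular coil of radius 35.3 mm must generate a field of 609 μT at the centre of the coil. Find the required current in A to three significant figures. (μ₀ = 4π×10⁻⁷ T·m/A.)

I ≈ 0.103 A

For an N-turn coil, B = Nμ₀I/(2R) with R = 0.0353 m, so I = 2RB/(Nμ₀) = 2 × 0.0353 × 6.09×10⁻⁴ / (332 × 4π×10⁻⁷) = 0.103 A.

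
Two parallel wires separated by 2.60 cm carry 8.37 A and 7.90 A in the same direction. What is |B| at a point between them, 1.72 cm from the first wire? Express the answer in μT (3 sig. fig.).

B ≈ 82.2 μT

Each long wire gives B = μ₀I/(2πd). Distances are d₁ = 0.0172 m and d₂ = 0.0088 m.
B₁ = 9.73×10⁻⁵ T, B₂ = 1.80×10⁻⁴ T.
Between parallel currents the two contributions point in opposite directions, so they subtract. B = |B₁ − B₂| = |9.73×10⁻⁵ − 1.80×10⁻⁴| = 8.22×10⁻⁵ T.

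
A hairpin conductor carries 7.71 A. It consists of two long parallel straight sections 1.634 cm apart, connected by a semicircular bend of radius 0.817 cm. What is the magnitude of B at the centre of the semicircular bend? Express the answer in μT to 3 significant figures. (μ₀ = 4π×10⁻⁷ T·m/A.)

The semicircular arc contributes B_arc = μ₀I·π/(4πR) = μ₀I/(4R) = 2.96×10⁻⁴ T.
Each semi-infinite lead is at perpendicular distance R = 0.00817 m from the centre, with the perpendicular foot at its near end, so it contributes μ₀I/(4πR); both point the same way, together 1.89×10⁻⁴ T.
Arc and leads all point the same direction: B = 2.96×10⁻⁴ + 1.89×10⁻⁴ = 4.85×10⁻⁴ T.

B ≈ 485 μT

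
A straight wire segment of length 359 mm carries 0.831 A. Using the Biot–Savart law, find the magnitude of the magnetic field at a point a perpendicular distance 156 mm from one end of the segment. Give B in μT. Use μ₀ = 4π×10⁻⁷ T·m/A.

B ≈ 0.489 μT

For a finite straight segment, B = (μ₀I/4πd)(sinθ₁ + sinθ₂), where θ₁, θ₂ are the angles from the perpendicular to each end.
The perpendicular foot is at one end, so the two end-offsets along the wire are 0 and L = 0.359 m.
sinθ₁ = 0/√(0²+0.156²) = 0.0000; sinθ₂ = 0.359/√(0.359²+0.156²) = 0.9172.
B = (4π×10⁻⁷ × 0.831) / (4π × 0.156) × (0.0000 + 0.9172) = 4.89×10⁻⁷ T.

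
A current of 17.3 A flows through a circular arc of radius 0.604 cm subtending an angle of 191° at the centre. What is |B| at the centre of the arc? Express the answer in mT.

B ≈ 0.955 mT

The Biot–Savart field of a circular arc at its centre is B = μ₀Iφ/(4πR), with φ = 3.334 rad.
B = (4π×10⁻⁷ × 17.3 × 3.334) / (4π × 0.00604) = 9.55×10⁻⁴ T.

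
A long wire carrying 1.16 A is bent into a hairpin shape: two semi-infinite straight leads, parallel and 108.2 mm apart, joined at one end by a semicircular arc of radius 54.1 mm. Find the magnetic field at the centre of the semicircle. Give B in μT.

B ≈ 11.0 μT

The semicircular arc contributes B_arc = μ₀I·π/(4πR) = μ₀I/(4R) = 6.74×10⁻⁶ T.
Each semi-infinite lead is at perpendicular distance R = 0.0541 m from the centre, with the perpendicular foot at its near end, so it contributes μ₀I/(4πR); both point the same way, together 4.29×10⁻⁶ T.
Arc and leads all point the same direction: B = 6.74×10⁻⁶ + 4.29×10⁻⁶ = 1.10×10⁻⁵ T.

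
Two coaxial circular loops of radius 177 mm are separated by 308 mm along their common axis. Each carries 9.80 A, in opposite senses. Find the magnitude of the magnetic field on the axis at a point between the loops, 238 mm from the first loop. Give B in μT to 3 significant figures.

Each loop contributes B = μ₀IR²/[2(R²+z²)^(3/2)] on the axis, with z measured from that loop.
Loop 1 (z = 0.238 m): B₁ = 7.39×10⁻⁶ T. Loop 2 (z = 0.07 m): B₂ = 2.80×10⁻⁵ T.
The fields oppose: B = |B₁ − B₂| = 2.06×10⁻⁵ T.

B ≈ 20.6 μT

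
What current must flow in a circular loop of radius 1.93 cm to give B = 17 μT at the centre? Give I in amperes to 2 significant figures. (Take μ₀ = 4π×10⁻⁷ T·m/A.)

At the centre of a circular loop B = μ₀I/(2R), so I = 2RB/μ₀.
With R = 0.0193 m, I = 2 × 0.0193 × 1.70×10⁻⁵ / (4π×10⁻⁷) = 0.522 A.

I ≈ 0.52 A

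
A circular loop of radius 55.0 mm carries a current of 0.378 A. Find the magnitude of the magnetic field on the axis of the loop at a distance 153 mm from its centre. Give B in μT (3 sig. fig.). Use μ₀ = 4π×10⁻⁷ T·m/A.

B ≈ 0.167 μT

On the axis of a circular loop, B = μ₀IR² / [2(R²+z²)^(3/2)].
R² + z² = (0.055)² + (0.153)² = 0.02643 m², and (R²+z²)^(3/2) = 4.30×10⁻³ m³.
B = (4π×10⁻⁷ × 0.378 × 0.003025) / (2 × 4.30×10⁻³) = 1.67×10⁻⁷ T.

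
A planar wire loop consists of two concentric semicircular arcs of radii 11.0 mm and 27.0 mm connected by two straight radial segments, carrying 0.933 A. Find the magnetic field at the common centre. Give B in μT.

B ≈ 15.8 μT

The radial connectors point toward the centre, so dl × r̂ = 0 and they contribute nothing.
Each semicircle gives μ₀I/(4R): inner arc 2.66×10⁻⁵ T, outer arc 1.09×10⁻⁵ T.
The two arcs carry current in opposite angular senses, so their fields oppose: B = |2.66×10⁻⁵ − 1.09×10⁻⁵| = 1.58×10⁻⁵ T.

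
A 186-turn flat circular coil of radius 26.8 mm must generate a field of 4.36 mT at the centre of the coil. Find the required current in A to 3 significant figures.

For an N-turn coil, B = Nμ₀I/(2R) with R = 0.0268 m, so I = 2RB/(Nμ₀) = 2 × 0.0268 × 4.36×10⁻³ / (186 × 4π×10⁻⁷) = 1.00 A.

I ≈ 1.00 A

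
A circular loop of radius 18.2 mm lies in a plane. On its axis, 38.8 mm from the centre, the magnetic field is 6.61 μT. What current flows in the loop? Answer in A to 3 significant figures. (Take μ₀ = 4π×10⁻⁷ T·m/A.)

On the axis of a loop, B = μ₀IR²/[2(R²+z²)^(3/2)], so I = 2B(R²+z²)^(3/2)/(μ₀R²).
R² + z² = 0.0003312 + 0.001505 = 0.001837 m²; raised to 3/2 gives 7.87×10⁻⁵ m³.
I = 2 × 6.61×10⁻⁶ × 7.87×10⁻⁵ / (1.26×10⁻⁶ × 0.0003312) = 2.50 A.

I ≈ 2.50 A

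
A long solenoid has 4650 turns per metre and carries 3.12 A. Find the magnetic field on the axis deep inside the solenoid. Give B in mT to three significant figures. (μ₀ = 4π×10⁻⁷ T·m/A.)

Inside a long solenoid, B = μ₀nI with n = 4650 turns/m.
B = 4π×10⁻⁷ × 4650 × 3.12 = 1.82×10⁻² T.

B ≈ 18.2 mT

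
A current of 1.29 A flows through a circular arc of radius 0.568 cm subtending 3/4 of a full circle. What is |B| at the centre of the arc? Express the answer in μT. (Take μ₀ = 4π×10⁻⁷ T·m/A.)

B ≈ 107 μT

The Biot–Savart field of a circular arc at its centre is B = μ₀Iφ/(4πR), with φ = 4.712 rad.
B = (4π×10⁻⁷ × 1.29 × 4.712) / (4π × 0.00568) = 1.07×10⁻⁴ T.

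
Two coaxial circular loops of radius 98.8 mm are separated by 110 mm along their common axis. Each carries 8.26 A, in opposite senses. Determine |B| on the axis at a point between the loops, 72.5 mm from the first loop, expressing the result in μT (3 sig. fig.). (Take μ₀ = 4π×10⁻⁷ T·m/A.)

B ≈ 15.4 μT

Each loop contributes B = μ₀IR²/[2(R²+z²)^(3/2)] on the axis, with z measured from that loop.
Loop 1 (z = 0.0725 m): B₁ = 2.75×10⁻⁵ T. Loop 2 (z = 0.0375 m): B₂ = 4.29×10⁻⁵ T.
The fields oppose: B = |B₁ − B₂| = 1.54×10⁻⁵ T.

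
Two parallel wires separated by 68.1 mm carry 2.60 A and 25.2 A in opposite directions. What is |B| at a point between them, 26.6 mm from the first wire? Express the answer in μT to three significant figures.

B ≈ 141 μT

Each long wire gives B = μ₀I/(2πd). Distances are d₁ = 0.0266 m and d₂ = 0.0415 m.
B₁ = 1.95×10⁻⁵ T, B₂ = 1.21×10⁻⁴ T.
Between antiparallel currents both contributions point the same way, so they add. B = B₁ + B₂ = 1.95×10⁻⁵ + 1.21×10⁻⁴ = 1.41×10⁻⁴ T.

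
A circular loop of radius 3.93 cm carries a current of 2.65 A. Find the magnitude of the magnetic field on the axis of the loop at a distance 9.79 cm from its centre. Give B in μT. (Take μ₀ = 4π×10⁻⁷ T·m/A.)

B ≈ 2.19 μT

On the axis of a circular loop, B = μ₀IR² / [2(R²+z²)^(3/2)].
R² + z² = (0.0393)² + (0.0979)² = 0.01113 m², and (R²+z²)^(3/2) = 1.17×10⁻³ m³.
B = (4π×10⁻⁷ × 2.65 × 0.001544) / (2 × 1.17×10⁻³) = 2.19×10⁻⁶ T.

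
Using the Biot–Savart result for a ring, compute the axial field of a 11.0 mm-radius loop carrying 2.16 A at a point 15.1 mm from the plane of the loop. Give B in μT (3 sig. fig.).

B ≈ 25.2 μT

On the axis of a circular loop, B = μ₀IR² / [2(R²+z²)^(3/2)].
R² + z² = (0.011)² + (0.0151)² = 0.000349 m², and (R²+z²)^(3/2) = 6.52×10⁻⁶ m³.
B = (4π×10⁻⁷ × 2.16 × 0.000121) / (2 × 6.52×10⁻⁶) = 2.52×10⁻⁵ T.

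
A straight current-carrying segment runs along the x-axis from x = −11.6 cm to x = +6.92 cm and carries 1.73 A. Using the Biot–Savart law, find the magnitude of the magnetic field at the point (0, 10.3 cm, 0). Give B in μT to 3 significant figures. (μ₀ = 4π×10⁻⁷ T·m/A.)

B ≈ 2.19 μT

For a finite straight segment, B = (μ₀I/4πd)(sinθ₁ + sinθ₂), where θ₁, θ₂ are the angles from the perpendicular to each end.
The perpendicular distance is d = 0.103 m; the end-offsets along the wire are a = 0.116 m and b = 0.0692 m.
sinθ₁ = 0.116/√(0.116²+0.103²) = 0.7478; sinθ₂ = 0.0692/√(0.0692²+0.103²) = 0.5577.
B = (4π×10⁻⁷ × 1.73) / (4π × 0.103) × (0.7478 + 0.5577) = 2.19×10⁻⁶ T.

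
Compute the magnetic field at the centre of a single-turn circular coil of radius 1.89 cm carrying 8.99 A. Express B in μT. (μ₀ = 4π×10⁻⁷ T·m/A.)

At the centre of a circular loop the Biot–Savart law gives B = μ₀I/(2R).
B = (4π×10⁻⁷ × 8.99) / (2 × 0.0189) = 2.99×10⁻⁴ T.

B ≈ 299 μT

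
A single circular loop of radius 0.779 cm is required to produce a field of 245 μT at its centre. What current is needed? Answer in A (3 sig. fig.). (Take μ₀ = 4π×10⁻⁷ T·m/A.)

I ≈ 3.04 A

At the centre of a circular loop B = μ₀I/(2R), so I = 2RB/μ₀.
With R = 0.00779 m, I = 2 × 0.00779 × 2.45×10⁻⁴ / (4π×10⁻⁷) = 3.04 A.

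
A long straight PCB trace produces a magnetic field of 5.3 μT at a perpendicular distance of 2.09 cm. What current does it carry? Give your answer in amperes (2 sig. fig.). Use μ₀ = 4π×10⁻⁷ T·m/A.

I ≈ 0.55 A

For a long straight wire B = μ₀I/(2πd), so I = 2πdB/μ₀.
I = 2π × 0.0209 × 5.30×10⁻⁶ / (4π×10⁻⁷) = 0.554 A.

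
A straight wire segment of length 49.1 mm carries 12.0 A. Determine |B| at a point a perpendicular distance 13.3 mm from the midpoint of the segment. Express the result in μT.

For a finite straight segment, B = (μ₀I/4πd)(sinθ₁ + sinθ₂), where θ₁, θ₂ are the angles from the perpendicular to each end.
The perpendicular from the point meets the wire at its midpoint, so each end is L/2 = 0.02455 m away along the wire.
sinθ₁ = 0.02455/√(0.02455²+0.0133²) = 0.8793; sinθ₂ = 0.02455/√(0.02455²+0.0133²) = 0.8793.
B = (4π×10⁻⁷ × 12.0) / (4π × 0.0133) × (0.8793 + 0.8793) = 1.59×10⁻⁴ T.

B ≈ 159 μT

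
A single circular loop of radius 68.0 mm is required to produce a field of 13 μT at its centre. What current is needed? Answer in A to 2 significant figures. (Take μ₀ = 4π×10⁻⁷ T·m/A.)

I ≈ 1.4 A

At the centre of a circular loop B = μ₀I/(2R), so I = 2RB/μ₀.
With R = 0.068 m, I = 2 × 0.068 × 1.30×10⁻⁵ / (4π×10⁻⁷) = 1.41 A.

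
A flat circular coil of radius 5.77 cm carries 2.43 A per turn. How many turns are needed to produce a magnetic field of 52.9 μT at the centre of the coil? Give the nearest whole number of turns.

For an N-turn coil, B = Nμ₀I/(2R). A single turn gives B₁ = 2.65×10⁻⁵ T with R = 0.0577 m.
N = B/B₁ = 5.29×10⁻⁵ / 2.65×10⁻⁵ = 2.00.

N = 2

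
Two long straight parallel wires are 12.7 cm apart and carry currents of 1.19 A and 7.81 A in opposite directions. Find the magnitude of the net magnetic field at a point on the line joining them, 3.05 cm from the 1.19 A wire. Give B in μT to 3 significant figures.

B ≈ 24.0 μT

Each long wire gives B = μ₀I/(2πd). Distances are d₁ = 0.0305 m and d₂ = 0.0965 m.
B₁ = 7.80×10⁻⁶ T, B₂ = 1.62×10⁻⁵ T.
Between antiparallel currents both contributions point the same way, so they add. B = B₁ + B₂ = 7.80×10⁻⁶ + 1.62×10⁻⁵ = 2.40×10⁻⁵ T.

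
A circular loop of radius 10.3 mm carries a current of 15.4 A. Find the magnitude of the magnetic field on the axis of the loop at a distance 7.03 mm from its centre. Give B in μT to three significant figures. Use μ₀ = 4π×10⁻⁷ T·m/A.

On the axis of a circular loop, B = μ₀IR² / [2(R²+z²)^(3/2)].
R² + z² = (0.0103)² + (0.00703)² = 0.0001555 m², and (R²+z²)^(3/2) = 1.94×10⁻⁶ m³.
B = (4π×10⁻⁷ × 15.4 × 0.0001061) / (2 × 1.94×10⁻⁶) = 5.29×10⁻⁴ T.

B ≈ 529 μT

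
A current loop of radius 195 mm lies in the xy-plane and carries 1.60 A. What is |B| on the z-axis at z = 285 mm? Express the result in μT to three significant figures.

On the axis of a circular loop, B = μ₀IR² / [2(R²+z²)^(3/2)].
R² + z² = (0.195)² + (0.285)² = 0.1193 m², and (R²+z²)^(3/2) = 4.12×10⁻² m³.
B = (4π×10⁻⁷ × 1.60 × 0.03803) / (2 × 4.12×10⁻²) = 9.28×10⁻⁷ T.

B ≈ 0.928 μT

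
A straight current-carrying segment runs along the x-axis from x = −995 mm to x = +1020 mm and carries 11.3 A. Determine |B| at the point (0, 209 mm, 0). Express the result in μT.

For a finite straight segment, B = (μ₀I/4πd)(sinθ₁ + sinθ₂), where θ₁, θ₂ are the angles from the perpendicular to each end.
The perpendicular distance is d = 0.209 m; the end-offsets along the wire are a = 0.995 m and b = 1.02 m.
sinθ₁ = 0.995/√(0.995²+0.209²) = 0.9786; sinθ₂ = 1.02/√(1.02²+0.209²) = 0.9796.
B = (4π×10⁻⁷ × 11.3) / (4π × 0.209) × (0.9786 + 0.9796) = 1.06×10⁻⁵ T.

B ≈ 10.6 μT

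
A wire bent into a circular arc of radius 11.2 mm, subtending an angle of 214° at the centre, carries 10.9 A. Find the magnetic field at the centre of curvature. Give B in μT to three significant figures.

The Biot–Savart field of a circular arc at its centre is B = μ₀Iφ/(4πR), with φ = 3.735 rad.
B = (4π×10⁻⁷ × 10.9 × 3.735) / (4π × 0.0112) = 3.63×10⁻⁴ T.

B ≈ 363 μT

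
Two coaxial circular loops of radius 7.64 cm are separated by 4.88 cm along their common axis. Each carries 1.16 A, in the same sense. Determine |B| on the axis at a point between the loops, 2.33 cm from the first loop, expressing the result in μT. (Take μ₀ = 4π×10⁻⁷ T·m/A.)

Each loop contributes B = μ₀IR²/[2(R²+z²)^(3/2)] on the axis, with z measured from that loop.
Loop 1 (z = 0.0233 m): B₁ = 8.35×10⁻⁶ T. Loop 2 (z = 0.0255 m): B₂ = 8.14×10⁻⁶ T.
The fields add: B = B₁ + B₂ = 1.65×10⁻⁵ T.

B ≈ 16.5 μT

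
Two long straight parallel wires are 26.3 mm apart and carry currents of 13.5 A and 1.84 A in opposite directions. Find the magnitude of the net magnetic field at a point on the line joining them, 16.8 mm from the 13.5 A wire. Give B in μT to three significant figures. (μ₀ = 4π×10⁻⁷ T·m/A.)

B ≈ 199 μT

Each long wire gives B = μ₀I/(2πd). Distances are d₁ = 0.0168 m and d₂ = 0.0095 m.
B₁ = 1.61×10⁻⁴ T, B₂ = 3.87×10⁻⁵ T.
Between antiparallel currents both contributions point the same way, so they add. B = B₁ + B₂ = 1.61×10⁻⁴ + 3.87×10⁻⁵ = 1.99×10⁻⁴ T.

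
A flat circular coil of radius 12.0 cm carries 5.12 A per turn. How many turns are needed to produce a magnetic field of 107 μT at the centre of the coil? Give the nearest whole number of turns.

N = 4

For an N-turn coil, B = Nμ₀I/(2R). A single turn gives B₁ = 2.68×10⁻⁵ T with R = 0.12 m.
N = B/B₁ = 1.07×10⁻⁴ / 2.68×10⁻⁵ = 3.99.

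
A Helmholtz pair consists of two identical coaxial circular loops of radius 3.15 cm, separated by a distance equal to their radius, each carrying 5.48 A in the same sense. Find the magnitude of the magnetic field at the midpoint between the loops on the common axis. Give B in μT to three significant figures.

Each loop contributes B = μ₀IR²/[2(R²+z²)^(3/2)] on the axis, with z measured from that loop.
Loop 1 (z = 0.01575 m): B₁ = 7.82×10⁻⁵ T. Loop 2 (z = 0.01575 m): B₂ = 7.82×10⁻⁵ T.
The fields add: B = B₁ + B₂ = 1.56×10⁻⁴ T.

B ≈ 156 μT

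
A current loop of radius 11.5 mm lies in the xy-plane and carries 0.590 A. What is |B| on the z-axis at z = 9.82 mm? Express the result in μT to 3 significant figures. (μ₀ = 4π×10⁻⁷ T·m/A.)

B ≈ 14.2 μT

On the axis of a circular loop, B = μ₀IR² / [2(R²+z²)^(3/2)].
R² + z² = (0.0115)² + (0.00982)² = 0.0002287 m², and (R²+z²)^(3/2) = 3.46×10⁻⁶ m³.
B = (4π×10⁻⁷ × 0.590 × 0.0001322) / (2 × 3.46×10⁻⁶) = 1.42×10⁻⁵ T.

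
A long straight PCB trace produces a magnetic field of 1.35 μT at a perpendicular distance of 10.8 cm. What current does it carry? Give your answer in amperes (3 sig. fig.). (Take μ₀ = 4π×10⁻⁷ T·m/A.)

I ≈ 0.729 A

For a long straight wire B = μ₀I/(2πd), so I = 2πdB/μ₀.
I = 2π × 0.108 × 1.35×10⁻⁶ / (4π×10⁻⁷) = 0.729 A.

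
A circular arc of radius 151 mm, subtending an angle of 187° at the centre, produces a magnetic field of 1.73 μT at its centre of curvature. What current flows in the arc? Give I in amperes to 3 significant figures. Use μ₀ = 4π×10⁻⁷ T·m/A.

For a circular arc, B = μ₀Iφ/(4πR) with φ in radians; here φ = 3.264 rad.
So I = 4πRB/(μ₀φ) = 4π × 0.151 × 1.73×10⁻⁶ / (4π×10⁻⁷ × 3.264) = 0.800 A.

I ≈ 0.800 A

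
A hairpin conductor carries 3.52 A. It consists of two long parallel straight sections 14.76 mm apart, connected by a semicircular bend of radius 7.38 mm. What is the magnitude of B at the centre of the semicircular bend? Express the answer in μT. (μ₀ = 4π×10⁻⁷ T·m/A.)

B ≈ 245 μT

The semicircular arc contributes B_arc = μ₀I·π/(4πR) = μ₀I/(4R) = 1.50×10⁻⁴ T.
Each semi-infinite lead is at perpendicular distance R = 0.00738 m from the centre, with the perpendicular foot at its near end, so it contributes μ₀I/(4πR); both point the same way, together 9.54×10⁻⁵ T.
Arc and leads all point the same direction: B = 1.50×10⁻⁴ + 9.54×10⁻⁵ = 2.45×10⁻⁴ T.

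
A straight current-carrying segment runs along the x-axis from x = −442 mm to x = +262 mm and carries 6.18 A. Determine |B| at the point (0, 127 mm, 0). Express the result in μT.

For a finite straight segment, B = (μ₀I/4πd)(sinθ₁ + sinθ₂), where θ₁, θ₂ are the angles from the perpendicular to each end.
The perpendicular distance is d = 0.127 m; the end-offsets along the wire are a = 0.442 m and b = 0.262 m.
sinθ₁ = 0.442/√(0.442²+0.127²) = 0.9611; sinθ₂ = 0.262/√(0.262²+0.127²) = 0.8999.
B = (4π×10⁻⁷ × 6.18) / (4π × 0.127) × (0.9611 + 0.8999) = 9.06×10⁻⁶ T.

B ≈ 9.06 μT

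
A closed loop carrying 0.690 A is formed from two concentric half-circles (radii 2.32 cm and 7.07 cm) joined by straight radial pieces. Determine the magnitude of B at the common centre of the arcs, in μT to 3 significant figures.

The radial connectors point toward the centre, so dl × r̂ = 0 and they contribute nothing.
Each semicircle gives μ₀I/(4R): inner arc 9.34×10⁻⁶ T, outer arc 3.07×10⁻⁶ T.
The two arcs carry current in opposite angular senses, so their fields oppose: B = |9.34×10⁻⁶ − 3.07×10⁻⁶| = 6.28×10⁻⁶ T.

B ≈ 6.28 μT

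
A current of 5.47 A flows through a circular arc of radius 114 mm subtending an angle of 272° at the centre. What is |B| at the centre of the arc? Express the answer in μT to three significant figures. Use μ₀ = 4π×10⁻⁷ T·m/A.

B ≈ 22.8 μT

The Biot–Savart field of a circular arc at its centre is B = μ₀Iφ/(4πR), with φ = 4.747 rad.
B = (4π×10⁻⁷ × 5.47 × 4.747) / (4π × 0.114) = 2.28×10⁻⁵ T.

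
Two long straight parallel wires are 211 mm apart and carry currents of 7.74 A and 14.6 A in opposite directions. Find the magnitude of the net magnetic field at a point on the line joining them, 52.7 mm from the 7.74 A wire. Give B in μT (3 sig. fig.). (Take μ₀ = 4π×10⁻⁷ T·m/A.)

B ≈ 47.8 μT

Each long wire gives B = μ₀I/(2πd). Distances are d₁ = 0.0527 m and d₂ = 0.1583 m.
B₁ = 2.94×10⁻⁵ T, B₂ = 1.84×10⁻⁵ T.
Between antiparallel currents both contributions point the same way, so they add. B = B₁ + B₂ = 2.94×10⁻⁵ + 1.84×10⁻⁵ = 4.78×10⁻⁵ T.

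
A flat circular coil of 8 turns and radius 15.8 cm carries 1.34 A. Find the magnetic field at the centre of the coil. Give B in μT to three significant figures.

For an N-turn flat coil, B = Nμ₀I/(2R) with R = 0.158 m.
B = 8 × 5.33×10⁻⁶ T = 4.26×10⁻⁵ T.

B ≈ 42.6 μT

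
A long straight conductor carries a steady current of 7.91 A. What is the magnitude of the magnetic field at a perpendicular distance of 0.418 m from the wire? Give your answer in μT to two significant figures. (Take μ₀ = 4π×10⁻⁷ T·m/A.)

For an infinitely long straight wire, B = μ₀I/(2πd).
B = (4π×10⁻⁷ × 7.91) / (2π × 0.418) = 3.78×10⁻⁶ T.

B ≈ 3.8 μT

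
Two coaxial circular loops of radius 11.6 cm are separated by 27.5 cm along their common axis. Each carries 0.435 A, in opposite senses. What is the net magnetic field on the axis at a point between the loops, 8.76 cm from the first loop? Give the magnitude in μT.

B ≈ 0.854 μT

Each loop contributes B = μ₀IR²/[2(R²+z²)^(3/2)] on the axis, with z measured from that loop.
Loop 1 (z = 0.0876 m): B₁ = 1.20×10⁻⁶ T. Loop 2 (z = 0.1874 m): B₂ = 3.44×10⁻⁷ T.
The fields oppose: B = |B₁ − B₂| = 8.54×10⁻⁷ T.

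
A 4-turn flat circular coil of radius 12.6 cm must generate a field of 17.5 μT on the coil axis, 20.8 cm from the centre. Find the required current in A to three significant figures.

For an N-turn coil, B = Nμ₀IR²/[2(R²+z²)^(3/2)] with R = 0.126 m, z = 0.208 m, so I = 2B(R²+z²)^(3/2)/(Nμ₀R²) = 2 × 1.75×10⁻⁵ × 1.44×10⁻² / (4 × 4π×10⁻⁷ × 0.01588) = 6.31 A.

I ≈ 6.31 A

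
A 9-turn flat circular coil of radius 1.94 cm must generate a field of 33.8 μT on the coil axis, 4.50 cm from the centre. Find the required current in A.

For an N-turn coil, B = Nμ₀IR²/[2(R²+z²)^(3/2)] with R = 0.0194 m, z = 0.045 m, so I = 2B(R²+z²)^(3/2)/(Nμ₀R²) = 2 × 3.38×10⁻⁵ × 1.18×10⁻⁴ / (9 × 4π×10⁻⁷ × 0.0003764) = 1.87 A.

I ≈ 1.87 A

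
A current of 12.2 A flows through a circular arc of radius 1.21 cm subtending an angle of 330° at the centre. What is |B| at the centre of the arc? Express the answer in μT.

The Biot–Savart field of a circular arc at its centre is B = μ₀Iφ/(4πR), with φ = 5.76 rad.
B = (4π×10⁻⁷ × 12.2 × 5.76) / (4π × 0.0121) = 5.81×10⁻⁴ T.

B ≈ 581 μT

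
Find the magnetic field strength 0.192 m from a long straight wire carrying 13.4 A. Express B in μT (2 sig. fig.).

B ≈ 14 μT

For an infinitely long straight wire, B = μ₀I/(2πd).
B = (4π×10⁻⁷ × 13.4) / (2π × 0.192) = 1.40×10⁻⁵ T.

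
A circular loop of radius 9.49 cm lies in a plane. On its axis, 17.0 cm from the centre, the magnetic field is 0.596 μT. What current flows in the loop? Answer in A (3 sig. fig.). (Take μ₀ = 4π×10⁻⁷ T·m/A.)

On the axis of a loop, B = μ₀IR²/[2(R²+z²)^(3/2)], so I = 2B(R²+z²)^(3/2)/(μ₀R²).
R² + z² = 0.009006 + 0.0289 = 0.03791 m²; raised to 3/2 gives 7.38×10⁻³ m³.
I = 2 × 5.96×10⁻⁷ × 7.38×10⁻³ / (1.26×10⁻⁶ × 0.009006) = 0.777 A.

I ≈ 0.777 A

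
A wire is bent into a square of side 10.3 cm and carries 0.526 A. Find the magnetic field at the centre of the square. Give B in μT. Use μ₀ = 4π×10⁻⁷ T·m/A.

Each side is a finite straight segment at perpendicular distance d = a/(2 tan(π/4)) = 0.0515 m from the centre, with end-angles ±π/4.
One side contributes B₁ = (μ₀I/4πd)·2 sin(π/4) = 1.44×10⁻⁶ T.
All 4 sides add in the same direction: B = 4 × 1.44×10⁻⁶ = 5.78×10⁻⁶ T.

B ≈ 5.78 μT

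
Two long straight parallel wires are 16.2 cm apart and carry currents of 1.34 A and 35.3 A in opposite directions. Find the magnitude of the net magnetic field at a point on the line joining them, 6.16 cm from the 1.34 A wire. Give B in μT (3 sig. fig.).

Each long wire gives B = μ₀I/(2πd). Distances are d₁ = 0.0616 m and d₂ = 0.1004 m.
B₁ = 4.35×10⁻⁶ T, B₂ = 7.03×10⁻⁵ T.
Between antiparallel currents both contributions point the same way, so they add. B = B₁ + B₂ = 4.35×10⁻⁶ + 7.03×10⁻⁵ = 7.47×10⁻⁵ T.

B ≈ 74.7 μT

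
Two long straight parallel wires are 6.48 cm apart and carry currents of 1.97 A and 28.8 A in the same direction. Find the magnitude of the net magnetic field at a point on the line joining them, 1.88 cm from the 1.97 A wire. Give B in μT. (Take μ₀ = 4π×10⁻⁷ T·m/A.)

B ≈ 104 μT

Each long wire gives B = μ₀I/(2πd). Distances are d₁ = 0.0188 m and d₂ = 0.046 m.
B₁ = 2.10×10⁻⁵ T, B₂ = 1.25×10⁻⁴ T.
Between parallel currents the two contributions point in opposite directions, so they subtract. B = |B₁ − B₂| = |2.10×10⁻⁵ − 1.25×10⁻⁴| = 1.04×10⁻⁴ T.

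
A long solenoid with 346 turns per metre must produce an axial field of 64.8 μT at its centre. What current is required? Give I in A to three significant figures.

Inside a long solenoid B = μ₀nI with n = 346 m⁻¹, so I = B/(μ₀n).
I = 6.48×10⁻⁵ / (4π×10⁻⁷ × 346) = 0.149 A.

I ≈ 0.149 A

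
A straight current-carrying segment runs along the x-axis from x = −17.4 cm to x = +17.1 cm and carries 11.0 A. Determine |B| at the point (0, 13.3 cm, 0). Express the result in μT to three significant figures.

B ≈ 13.1 μT

For a finite straight segment, B = (μ₀I/4πd)(sinθ₁ + sinθ₂), where θ₁, θ₂ are the angles from the perpendicular to each end.
The perpendicular distance is d = 0.133 m; the end-offsets along the wire are a = 0.174 m and b = 0.171 m.
sinθ₁ = 0.174/√(0.174²+0.133²) = 0.7945; sinθ₂ = 0.171/√(0.171²+0.133²) = 0.7894.
B = (4π×10⁻⁷ × 11.0) / (4π × 0.133) × (0.7945 + 0.7894) = 1.31×10⁻⁵ T.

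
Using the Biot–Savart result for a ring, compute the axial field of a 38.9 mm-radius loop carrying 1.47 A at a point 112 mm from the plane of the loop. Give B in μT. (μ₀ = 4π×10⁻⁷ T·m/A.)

B ≈ 0.839 μT

On the axis of a circular loop, B = μ₀IR² / [2(R²+z²)^(3/2)].
R² + z² = (0.0389)² + (0.112)² = 0.01406 m², and (R²+z²)^(3/2) = 1.67×10⁻³ m³.
B = (4π×10⁻⁷ × 1.47 × 0.001513) / (2 × 1.67×10⁻³) = 8.39×10⁻⁷ T.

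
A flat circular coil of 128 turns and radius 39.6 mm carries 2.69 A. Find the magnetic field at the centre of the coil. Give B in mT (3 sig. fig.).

B ≈ 5.46 mT

For an N-turn flat coil, B = Nμ₀I/(2R) with R = 0.0396 m.
B = 128 × 4.27×10⁻⁵ T = 5.46×10⁻³ T.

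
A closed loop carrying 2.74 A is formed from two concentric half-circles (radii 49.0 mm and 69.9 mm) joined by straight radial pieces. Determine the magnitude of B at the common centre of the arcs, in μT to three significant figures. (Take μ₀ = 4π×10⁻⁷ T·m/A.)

The radial connectors point toward the centre, so dl × r̂ = 0 and they contribute nothing.
Each semicircle gives μ₀I/(4R): inner arc 1.76×10⁻⁵ T, outer arc 1.23×10⁻⁵ T.
The two arcs carry current in opposite angular senses, so their fields oppose: B = |1.76×10⁻⁵ − 1.23×10⁻⁵| = 5.25×10⁻⁶ T.

B ≈ 5.25 μT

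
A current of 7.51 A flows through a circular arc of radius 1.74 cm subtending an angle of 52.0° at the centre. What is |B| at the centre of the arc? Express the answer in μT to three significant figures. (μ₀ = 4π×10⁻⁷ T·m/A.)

The Biot–Savart field of a circular arc at its centre is B = μ₀Iφ/(4πR), with φ = 0.9076 rad.
B = (4π×10⁻⁷ × 7.51 × 0.9076) / (4π × 0.0174) = 3.92×10⁻⁵ T.

B ≈ 39.2 μT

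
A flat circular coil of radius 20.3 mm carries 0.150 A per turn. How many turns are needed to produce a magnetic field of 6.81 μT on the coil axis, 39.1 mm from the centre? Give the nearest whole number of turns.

For an N-turn coil, B = Nμ₀IR²/[2(R²+z²)^(3/2)]. A single turn gives B₁ = 4.54×10⁻⁷ T with R = 0.0203 m, z = 0.0391 m.
N = B/B₁ = 6.81×10⁻⁶ / 4.54×10⁻⁷ = 14.99.

N = 15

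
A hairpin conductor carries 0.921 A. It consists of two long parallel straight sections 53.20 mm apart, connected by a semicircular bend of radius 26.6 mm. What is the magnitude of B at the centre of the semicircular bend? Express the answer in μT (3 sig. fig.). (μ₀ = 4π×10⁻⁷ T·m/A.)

The semicircular arc contributes B_arc = μ₀I·π/(4πR) = μ₀I/(4R) = 1.09×10⁻⁵ T.
Each semi-infinite lead is at perpendicular distance R = 0.0266 m from the centre, with the perpendicular foot at its near end, so it contributes μ₀I/(4πR); both point the same way, together 6.92×10⁻⁶ T.
Arc and leads all point the same direction: B = 1.09×10⁻⁵ + 6.92×10⁻⁶ = 1.78×10⁻⁵ T.

B ≈ 17.8 μT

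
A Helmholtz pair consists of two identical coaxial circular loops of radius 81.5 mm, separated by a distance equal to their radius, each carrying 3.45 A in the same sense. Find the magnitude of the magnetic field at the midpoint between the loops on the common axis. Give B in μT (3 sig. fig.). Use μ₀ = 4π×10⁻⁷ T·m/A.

B ≈ 38.1 μT

Each loop contributes B = μ₀IR²/[2(R²+z²)^(3/2)] on the axis, with z measured from that loop.
Loop 1 (z = 0.04075 m): B₁ = 1.90×10⁻⁵ T. Loop 2 (z = 0.04075 m): B₂ = 1.90×10⁻⁵ T.
The fields add: B = B₁ + B₂ = 3.81×10⁻⁵ T.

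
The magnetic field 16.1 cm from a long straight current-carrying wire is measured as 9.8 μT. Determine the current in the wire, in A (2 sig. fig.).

I ≈ 7.9 A

For a long straight wire B = μ₀I/(2πd), so I = 2πdB/μ₀.
I = 2π × 0.161 × 9.80×10⁻⁶ / (4π×10⁻⁷) = 7.89 A.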